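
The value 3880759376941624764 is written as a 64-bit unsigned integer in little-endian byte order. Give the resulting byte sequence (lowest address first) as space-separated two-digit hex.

BC 2D 5F 99 17 3A DB 35

3880759376941624764 in hexadecimal, padded to 64 bits, is 0x35DB3A17995F2DBC.
Split into bytes (most-significant first): 35 DB 3A 17 99 5F 2D BC.
Little-endian stores the least-significant byte at the lowest address.
So at ascending addresses the bytes are BC 2D 5F 99 17 3A DB 35.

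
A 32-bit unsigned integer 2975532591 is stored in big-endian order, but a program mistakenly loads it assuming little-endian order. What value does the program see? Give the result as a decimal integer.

788945841

2975532591 in 32-bit hexadecimal is 0xB15B062F.
Stored big-endian, the bytes at ascending addresses are B1 5B 06 2F.
Read back as little-endian, the first byte is least significant, giving 0x2F065BB1.
0x2F065BB1 = 788945841.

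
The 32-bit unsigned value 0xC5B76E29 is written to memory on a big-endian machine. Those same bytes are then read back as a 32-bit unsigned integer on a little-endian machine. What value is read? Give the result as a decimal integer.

Stored big-endian, the bytes at ascending addresses are C5 B7 6E 29.
Read back as little-endian, the first byte is least significant, giving 0x296EB7C5.
0x296EB7C5 = 695121861.

695121861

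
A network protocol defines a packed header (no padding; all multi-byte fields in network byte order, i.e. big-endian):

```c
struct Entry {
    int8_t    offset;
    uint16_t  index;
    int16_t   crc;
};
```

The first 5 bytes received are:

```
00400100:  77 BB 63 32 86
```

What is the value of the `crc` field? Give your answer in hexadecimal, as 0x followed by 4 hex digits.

0x3286

`crc` follows `offset` (1 B), `index` (2 B), so it starts at offset 1 + 2 = 3 and occupies 2 bytes.
Bytes at offsets 3..4: 32 86.
Big-endian stores the most-significant byte at the lowest address.
The bytes are already most-significant first: 0x3286.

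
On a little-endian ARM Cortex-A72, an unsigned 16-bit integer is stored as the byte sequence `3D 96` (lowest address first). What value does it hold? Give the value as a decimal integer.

Little-endian stores the least-significant byte at the lowest address.
Reassemble most-significant byte first: 96 3D → 0x963D.
0x963D = 38461.

38461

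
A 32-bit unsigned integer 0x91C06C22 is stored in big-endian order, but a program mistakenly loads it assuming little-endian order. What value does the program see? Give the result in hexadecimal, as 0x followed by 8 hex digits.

Stored big-endian, the bytes at ascending addresses are 91 C0 6C 22.
Read back as little-endian, the first byte is least significant, giving 0x226CC091.

0x226CC091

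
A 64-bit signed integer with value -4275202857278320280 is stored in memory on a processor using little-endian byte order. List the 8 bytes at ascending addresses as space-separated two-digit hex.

Two's complement of -4275202857278320280 in 64 bits: 4275202857278320280 = 0x3B54925902CF2E98; invert → 0xC4AB6DA6FD30D167; add 1 → 0xC4AB6DA6FD30D168.
Split into bytes (most-significant first): C4 AB 6D A6 FD 30 D1 68.
Little-endian: lowest address holds the least-significant byte.
So at ascending addresses the bytes are 68 D1 30 FD A6 6D AB C4.

68 D1 30 FD A6 6D AB C4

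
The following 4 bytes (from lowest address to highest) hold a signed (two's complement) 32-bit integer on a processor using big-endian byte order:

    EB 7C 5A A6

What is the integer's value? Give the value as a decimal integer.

-344171866

Big-endian: lowest address holds the most-significant byte.
The bytes are already most-significant first: 0xEB7C5AA6.
Top bit is set, so as a signed 32-bit value this is 0xEB7C5AA6 − 2^32 = -344171866.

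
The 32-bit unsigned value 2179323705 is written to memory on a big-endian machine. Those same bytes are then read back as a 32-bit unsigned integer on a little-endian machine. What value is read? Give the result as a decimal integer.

970450305

2179323705 in 32-bit hexadecimal is 0x81E5D739.
Stored big-endian, the bytes at ascending addresses are 81 E5 D7 39.
Read back as little-endian, the first byte is least significant, giving 0x39D7E581.
0x39D7E581 = 970450305.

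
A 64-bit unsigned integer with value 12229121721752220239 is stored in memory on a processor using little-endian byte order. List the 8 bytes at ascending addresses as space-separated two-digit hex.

12229121721752220239 in hexadecimal, padded to 64 bits, is 0xA9B69169CC0DF24F.
Split into bytes (most-significant first): A9 B6 91 69 CC 0D F2 4F.
Little-endian stores the least-significant byte at the lowest address.
So at ascending addresses the bytes are 4F F2 0D CC 69 91 B6 A9.

4F F2 0D CC 69 91 B6 A9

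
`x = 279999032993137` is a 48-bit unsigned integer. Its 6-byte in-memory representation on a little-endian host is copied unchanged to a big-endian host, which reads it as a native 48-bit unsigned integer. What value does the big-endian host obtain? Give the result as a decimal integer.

124407592429822

279999032993137 in 48-bit hexadecimal is 0xFEA85AE62571.
Stored little-endian, the bytes at ascending addresses are 71 25 E6 5A A8 FE.
Read back as big-endian, the last byte is least significant, giving 0x7125E65AA8FE.
0x7125E65AA8FE = 124407592429822.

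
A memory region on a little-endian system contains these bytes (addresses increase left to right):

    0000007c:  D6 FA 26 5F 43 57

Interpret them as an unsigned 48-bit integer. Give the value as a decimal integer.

95946870815446

Little-endian stores the least-significant byte at the lowest address.
Reassemble most-significant byte first: 57 43 5F 26 FA D6 → 0x57435F26FAD6.
0x57435F26FAD6 = 95946870815446.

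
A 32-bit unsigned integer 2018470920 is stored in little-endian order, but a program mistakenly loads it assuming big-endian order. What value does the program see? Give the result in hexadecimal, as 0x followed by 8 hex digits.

2018470920 in 32-bit hexadecimal is 0x784F6C08.
Stored little-endian, the bytes at ascending addresses are 08 6C 4F 78.
Read back as big-endian, the last byte is least significant, giving 0x086C4F78.

0x086C4F78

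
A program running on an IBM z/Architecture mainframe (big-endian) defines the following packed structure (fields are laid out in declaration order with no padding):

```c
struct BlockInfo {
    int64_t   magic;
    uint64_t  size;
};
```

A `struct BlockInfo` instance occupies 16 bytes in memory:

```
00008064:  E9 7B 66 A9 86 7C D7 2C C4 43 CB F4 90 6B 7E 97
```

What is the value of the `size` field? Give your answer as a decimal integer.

`size` follows `magic` (8 bytes), so it starts at byte offset 8 and occupies 8 bytes.
Bytes at offsets 8..15: C4 43 CB F4 90 6B 7E 97.
In big-endian order the high byte comes first in memory.
The bytes are already most-significant first: 0xC443CBF4906B7E97.
0xC443CBF4906B7E97 = 14142371506128912023.

14142371506128912023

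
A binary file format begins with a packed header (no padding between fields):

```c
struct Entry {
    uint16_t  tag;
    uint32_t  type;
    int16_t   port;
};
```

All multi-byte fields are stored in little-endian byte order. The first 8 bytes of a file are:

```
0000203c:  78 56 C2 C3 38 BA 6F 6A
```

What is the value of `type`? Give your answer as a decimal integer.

`type` follows `tag` (2 bytes), so it starts at byte offset 2 and occupies 4 bytes.
Bytes at offsets 2..5: C2 C3 38 BA.
Little-endian stores the least-significant byte at the lowest address.
Reassemble most-significant byte first: BA 38 C3 C2 → 0xBA38C3C2.
0xBA38C3C2 = 3124282306.

3124282306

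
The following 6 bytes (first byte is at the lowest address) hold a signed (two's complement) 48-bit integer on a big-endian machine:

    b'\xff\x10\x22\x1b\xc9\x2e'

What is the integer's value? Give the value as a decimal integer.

Big-endian stores the most-significant byte at the lowest address.
The bytes are already most-significant first: 0xFF10221BC92E.
Top bit is set, so as a signed 48-bit value this is 0xFF10221BC92E − 2^48 = -1030219904722.

-1030219904722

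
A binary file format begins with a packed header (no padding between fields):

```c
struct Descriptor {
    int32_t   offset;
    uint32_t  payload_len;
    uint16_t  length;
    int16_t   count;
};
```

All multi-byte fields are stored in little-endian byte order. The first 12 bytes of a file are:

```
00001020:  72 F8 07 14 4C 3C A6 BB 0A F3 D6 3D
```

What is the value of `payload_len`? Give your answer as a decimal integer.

3148233804

`payload_len` follows `offset` (4 bytes), so it starts at byte offset 4 and occupies 4 bytes.
Bytes at offsets 4..7: 4C 3C A6 BB.
Little-endian stores the least-significant byte at the lowest address.
Reassemble most-significant byte first: BB A6 3C 4C → 0xBBA63C4C.
0xBBA63C4C = 3148233804.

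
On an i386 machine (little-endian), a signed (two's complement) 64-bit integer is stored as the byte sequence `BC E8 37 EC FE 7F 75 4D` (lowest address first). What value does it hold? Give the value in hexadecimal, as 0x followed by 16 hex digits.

Little-endian: lowest address holds the least-significant byte.
Reassemble most-significant byte first: 4D 75 7F FE EC 37 E8 BC → 0x4D757FFEEC37E8BC.

0x4D757FFEEC37E8BC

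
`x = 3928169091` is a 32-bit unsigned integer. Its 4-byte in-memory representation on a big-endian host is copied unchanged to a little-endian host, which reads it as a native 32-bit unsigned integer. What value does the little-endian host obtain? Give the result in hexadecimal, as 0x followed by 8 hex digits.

0x831A23EA

3928169091 in 32-bit hexadecimal is 0xEA231A83.
Stored big-endian, the bytes at ascending addresses are EA 23 1A 83.
Read back as little-endian, the first byte is least significant, giving 0x831A23EA.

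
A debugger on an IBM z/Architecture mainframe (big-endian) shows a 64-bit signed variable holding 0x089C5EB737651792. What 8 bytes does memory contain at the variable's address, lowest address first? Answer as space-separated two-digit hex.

Split into bytes (most-significant first): 08 9C 5E B7 37 65 17 92.
In big-endian order the high byte comes first in memory.
So the memory order matches the most-significant-first order: 08 9C 5E B7 37 65 17 92.

08 9C 5E B7 37 65 17 92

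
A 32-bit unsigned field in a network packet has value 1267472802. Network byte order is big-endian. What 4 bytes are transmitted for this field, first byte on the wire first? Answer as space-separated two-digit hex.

1267472802 in hexadecimal, padded to 32 bits, is 0x4B8C19A2.
Split into bytes (most-significant first): 4B 8C 19 A2.
In big-endian order the high byte comes first in memory.
So the memory order matches the most-significant-first order: 4B 8C 19 A2.

4B 8C 19 A2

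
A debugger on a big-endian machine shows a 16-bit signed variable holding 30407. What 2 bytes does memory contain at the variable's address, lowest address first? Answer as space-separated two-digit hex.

76 C7

30407 in hexadecimal, padded to 16 bits, is 0x76C7.
Split into bytes (most-significant first): 76 C7.
Big-endian: lowest address holds the most-significant byte.
So the memory order matches the most-significant-first order: 76 C7.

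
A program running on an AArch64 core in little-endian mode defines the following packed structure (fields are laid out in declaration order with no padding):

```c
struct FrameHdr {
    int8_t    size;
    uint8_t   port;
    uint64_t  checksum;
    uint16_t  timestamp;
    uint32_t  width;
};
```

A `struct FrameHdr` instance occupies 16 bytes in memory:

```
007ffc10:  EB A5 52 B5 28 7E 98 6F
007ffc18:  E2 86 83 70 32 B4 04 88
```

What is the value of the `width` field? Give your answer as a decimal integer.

`width` follows `size` (1 B), `port` (1 B), `checksum` (8 B), `timestamp` (2 B), so it starts at offset 1 + 1 + 8 + 2 = 12 and occupies 4 bytes.
Bytes at offsets 12..15: 32 B4 04 88.
In little-endian order the low byte comes first in memory.
Reassemble most-significant byte first: 88 04 B4 32 → 0x8804B432.
0x8804B432 = 2282009650.

2282009650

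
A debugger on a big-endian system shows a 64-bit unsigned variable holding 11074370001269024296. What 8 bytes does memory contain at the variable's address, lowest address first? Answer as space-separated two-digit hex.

99 B0 10 D7 74 E1 E6 28

11074370001269024296 in hexadecimal, padded to 64 bits, is 0x99B010D774E1E628.
Split into bytes (most-significant first): 99 B0 10 D7 74 E1 E6 28.
Big-endian stores the most-significant byte at the lowest address.
So the memory order matches the most-significant-first order: 99 B0 10 D7 74 E1 E6 28.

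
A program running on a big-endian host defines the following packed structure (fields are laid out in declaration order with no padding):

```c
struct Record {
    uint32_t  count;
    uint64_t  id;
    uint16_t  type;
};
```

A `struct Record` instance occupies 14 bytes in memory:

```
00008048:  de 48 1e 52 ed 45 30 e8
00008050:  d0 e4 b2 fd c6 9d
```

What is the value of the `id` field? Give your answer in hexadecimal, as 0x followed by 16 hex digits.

`id` follows `count` (4 bytes), so it starts at byte offset 4 and occupies 8 bytes.
Bytes at offsets 4..11: ED 45 30 E8 D0 E4 B2 FD.
Big-endian stores the most-significant byte at the lowest address.
The bytes are already most-significant first: 0xED4530E8D0E4B2FD.

0xED4530E8D0E4B2FD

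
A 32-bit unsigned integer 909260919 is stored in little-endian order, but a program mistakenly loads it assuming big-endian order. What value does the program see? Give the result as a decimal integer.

2000171574

909260919 in 32-bit hexadecimal is 0x36323877.
Stored little-endian, the bytes at ascending addresses are 77 38 32 36.
Read back as big-endian, the last byte is least significant, giving 0x77383236.
0x77383236 = 2000171574.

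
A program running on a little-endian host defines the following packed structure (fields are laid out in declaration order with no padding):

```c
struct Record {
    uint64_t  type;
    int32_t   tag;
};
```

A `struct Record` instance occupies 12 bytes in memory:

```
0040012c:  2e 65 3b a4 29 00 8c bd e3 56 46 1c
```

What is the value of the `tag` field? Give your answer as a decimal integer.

`tag` follows `type` (8 bytes), so it starts at byte offset 8 and occupies 4 bytes.
Bytes at offsets 8..11: E3 56 46 1C.
In little-endian order the low byte comes first in memory.
Reassemble most-significant byte first: 1C 46 56 E3 → 0x1C4656E3.
0x1C4656E3 = 474371811.

474371811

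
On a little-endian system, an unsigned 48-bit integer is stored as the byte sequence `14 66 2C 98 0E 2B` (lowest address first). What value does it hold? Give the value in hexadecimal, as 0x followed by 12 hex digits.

Little-endian: lowest address holds the least-significant byte.
Reassemble most-significant byte first: 2B 0E 98 2C 66 14 → 0x2B0E982C6614.

0x2B0E982C6614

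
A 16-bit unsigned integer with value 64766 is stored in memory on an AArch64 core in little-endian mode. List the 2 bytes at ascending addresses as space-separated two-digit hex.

64766 in hexadecimal, padded to 16 bits, is 0xFCFE.
Split into bytes (most-significant first): FC FE.
Little-endian: lowest address holds the least-significant byte.
So at ascending addresses the bytes are FE FC.

FE FC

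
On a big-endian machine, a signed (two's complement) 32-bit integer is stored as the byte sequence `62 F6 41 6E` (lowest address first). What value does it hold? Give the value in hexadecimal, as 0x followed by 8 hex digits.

0x62F6416E

In big-endian order the high byte comes first in memory.
The bytes are already most-significant first: 0x62F6416E.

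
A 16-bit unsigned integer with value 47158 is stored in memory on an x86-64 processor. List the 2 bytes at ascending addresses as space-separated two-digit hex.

36 B8

47158 in hexadecimal, padded to 16 bits, is 0xB836.
Split into bytes (most-significant first): B8 36.
In little-endian order the low byte comes first in memory.
So at ascending addresses the bytes are 36 B8.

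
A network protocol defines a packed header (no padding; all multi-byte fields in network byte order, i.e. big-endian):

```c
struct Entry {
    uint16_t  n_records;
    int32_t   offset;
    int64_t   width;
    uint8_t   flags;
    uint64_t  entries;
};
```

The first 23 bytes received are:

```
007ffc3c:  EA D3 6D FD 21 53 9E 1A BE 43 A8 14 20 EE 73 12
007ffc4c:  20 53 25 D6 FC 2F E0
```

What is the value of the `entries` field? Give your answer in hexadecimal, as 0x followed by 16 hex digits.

0x12205325D6FC2FE0

`entries` follows `n_records` (2 B), `offset` (4 B), `width` (8 B), `flags` (1 B), so it starts at offset 2 + 4 + 8 + 1 = 15 and occupies 8 bytes.
Bytes at offsets 15..22: 12 20 53 25 D6 FC 2F E0.
In big-endian order the high byte comes first in memory.
The bytes are already most-significant first: 0x12205325D6FC2FE0.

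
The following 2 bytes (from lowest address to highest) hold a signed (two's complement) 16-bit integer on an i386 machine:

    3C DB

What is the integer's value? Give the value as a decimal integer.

-9412

Little-endian: lowest address holds the least-significant byte.
Reassemble most-significant byte first: DB 3C → 0xDB3C.
Top bit is set, so as a signed 16-bit value this is 0xDB3C − 2^16 = -9412.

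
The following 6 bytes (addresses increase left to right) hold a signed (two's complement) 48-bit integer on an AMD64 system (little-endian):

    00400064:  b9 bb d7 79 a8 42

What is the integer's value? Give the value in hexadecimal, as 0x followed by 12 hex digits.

Little-endian: lowest address holds the least-significant byte.
Reassemble most-significant byte first: 42 A8 79 D7 BB B9 → 0x42A879D7BBB9.

0x42A879D7BBB9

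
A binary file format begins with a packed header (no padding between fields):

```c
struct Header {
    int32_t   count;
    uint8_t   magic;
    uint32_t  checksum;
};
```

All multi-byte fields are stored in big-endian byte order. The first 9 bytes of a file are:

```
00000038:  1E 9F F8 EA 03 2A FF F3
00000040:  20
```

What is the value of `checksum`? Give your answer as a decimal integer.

`checksum` follows `count` (4 B), `magic` (1 B), so it starts at offset 4 + 1 = 5 and occupies 4 bytes.
Bytes at offsets 5..8: 2A FF F3 20.
Big-endian stores the most-significant byte at the lowest address.
The bytes are already most-significant first: 0x2AFFF320.
0x2AFFF320 = 721416992.

721416992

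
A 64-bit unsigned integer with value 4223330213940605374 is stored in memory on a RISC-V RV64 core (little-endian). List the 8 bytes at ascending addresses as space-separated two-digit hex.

4223330213940605374 in hexadecimal, padded to 64 bits, is 0x3A9C4874131AB1BE.
Split into bytes (most-significant first): 3A 9C 48 74 13 1A B1 BE.
In little-endian order the low byte comes first in memory.
So at ascending addresses the bytes are BE B1 1A 13 74 48 9C 3A.

BE B1 1A 13 74 48 9C 3A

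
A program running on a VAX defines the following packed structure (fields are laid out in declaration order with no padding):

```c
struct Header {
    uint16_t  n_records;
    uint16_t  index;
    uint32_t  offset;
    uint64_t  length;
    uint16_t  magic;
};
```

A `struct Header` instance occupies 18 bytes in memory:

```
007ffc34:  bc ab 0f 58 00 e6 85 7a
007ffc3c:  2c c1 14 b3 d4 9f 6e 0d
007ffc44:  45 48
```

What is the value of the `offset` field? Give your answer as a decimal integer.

`offset` follows `n_records` (2 B), `index` (2 B), so it starts at offset 2 + 2 = 4 and occupies 4 bytes.
Bytes at offsets 4..7: 00 E6 85 7A.
Little-endian: lowest address holds the least-significant byte.
Reassemble most-significant byte first: 7A 85 E6 00 → 0x7A85E600.
0x7A85E600 = 2055595520.

2055595520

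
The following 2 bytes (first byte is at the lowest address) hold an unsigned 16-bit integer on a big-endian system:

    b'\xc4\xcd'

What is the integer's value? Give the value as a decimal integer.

50381

Big-endian: lowest address holds the most-significant byte.
The bytes are already most-significant first: 0xC4CD.
0xC4CD = 50381.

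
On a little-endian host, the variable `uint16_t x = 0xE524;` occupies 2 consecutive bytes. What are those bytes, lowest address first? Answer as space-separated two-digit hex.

24 E5

Split into bytes (most-significant first): E5 24.
In little-endian order the low byte comes first in memory.
So at ascending addresses the bytes are 24 E5.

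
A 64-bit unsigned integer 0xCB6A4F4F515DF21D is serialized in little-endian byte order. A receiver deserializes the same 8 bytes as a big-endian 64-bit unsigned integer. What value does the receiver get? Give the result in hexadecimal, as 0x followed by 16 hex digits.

Stored little-endian, the bytes at ascending addresses are 1D F2 5D 51 4F 4F 6A CB.
Read back as big-endian, the last byte is least significant, giving 0x1DF25D514F4F6ACB.

0x1DF25D514F4F6ACB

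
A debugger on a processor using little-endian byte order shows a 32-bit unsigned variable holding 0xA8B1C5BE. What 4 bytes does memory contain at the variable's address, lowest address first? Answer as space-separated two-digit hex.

Split into bytes (most-significant first): A8 B1 C5 BE.
In little-endian order the low byte comes first in memory.
So at ascending addresses the bytes are BE C5 B1 A8.

BE C5 B1 A8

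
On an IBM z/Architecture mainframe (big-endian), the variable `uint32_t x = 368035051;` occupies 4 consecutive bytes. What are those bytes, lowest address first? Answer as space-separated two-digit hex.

368035051 in hexadecimal, padded to 32 bits, is 0x15EFC4EB.
Split into bytes (most-significant first): 15 EF C4 EB.
In big-endian order the high byte comes first in memory.
So the memory order matches the most-significant-first order: 15 EF C4 EB.

15 EF C4 EB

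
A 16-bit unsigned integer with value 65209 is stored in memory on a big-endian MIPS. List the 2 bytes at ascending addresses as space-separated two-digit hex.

FE B9

65209 in hexadecimal, padded to 16 bits, is 0xFEB9.
Split into bytes (most-significant first): FE B9.
Big-endian stores the most-significant byte at the lowest address.
So the memory order matches the most-significant-first order: FE B9.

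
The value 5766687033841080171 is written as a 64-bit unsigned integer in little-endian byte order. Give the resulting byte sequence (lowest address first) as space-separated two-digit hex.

6B D7 F2 D6 4D 63 07 50

5766687033841080171 in hexadecimal, padded to 64 bits, is 0x5007634DD6F2D76B.
Split into bytes (most-significant first): 50 07 63 4D D6 F2 D7 6B.
Little-endian stores the least-significant byte at the lowest address.
So at ascending addresses the bytes are 6B D7 F2 D6 4D 63 07 50.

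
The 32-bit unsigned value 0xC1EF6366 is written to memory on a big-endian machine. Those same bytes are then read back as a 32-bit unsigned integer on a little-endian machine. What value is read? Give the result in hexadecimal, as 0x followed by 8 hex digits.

Stored big-endian, the bytes at ascending addresses are C1 EF 63 66.
Read back as little-endian, the first byte is least significant, giving 0x6663EFC1.

0x6663EFC1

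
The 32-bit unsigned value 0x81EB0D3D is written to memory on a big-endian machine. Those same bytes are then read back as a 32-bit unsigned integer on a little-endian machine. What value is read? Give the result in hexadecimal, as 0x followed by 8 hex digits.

0x3D0DEB81

Stored big-endian, the bytes at ascending addresses are 81 EB 0D 3D.
Read back as little-endian, the first byte is least significant, giving 0x3D0DEB81.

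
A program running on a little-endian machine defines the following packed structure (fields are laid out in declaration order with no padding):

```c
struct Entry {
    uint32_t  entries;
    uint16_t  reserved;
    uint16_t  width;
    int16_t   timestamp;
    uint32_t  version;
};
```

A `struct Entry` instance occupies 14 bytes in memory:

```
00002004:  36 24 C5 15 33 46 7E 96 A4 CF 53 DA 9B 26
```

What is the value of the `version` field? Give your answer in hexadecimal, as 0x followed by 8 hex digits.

0x269BDA53

`version` follows `entries` (4 B), `reserved` (2 B), `width` (2 B), `timestamp` (2 B), so it starts at offset 4 + 2 + 2 + 2 = 10 and occupies 4 bytes.
Bytes at offsets 10..13: 53 DA 9B 26.
Little-endian stores the least-significant byte at the lowest address.
Reassemble most-significant byte first: 26 9B DA 53 → 0x269BDA53.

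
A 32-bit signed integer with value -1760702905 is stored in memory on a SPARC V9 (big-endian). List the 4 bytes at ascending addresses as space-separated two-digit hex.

97 0D CE 47

Two's complement of -1760702905 in 32 bits: 1760702905 = 0x68F231B9; invert → 0x970DCE46; add 1 → 0x970DCE47.
Split into bytes (most-significant first): 97 0D CE 47.
Big-endian: lowest address holds the most-significant byte.
So the memory order matches the most-significant-first order: 97 0D CE 47.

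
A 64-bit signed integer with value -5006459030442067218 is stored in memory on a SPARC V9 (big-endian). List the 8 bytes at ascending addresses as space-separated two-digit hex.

BA 85 7C 09 83 F4 3A EE

Two's complement of -5006459030442067218 in 64 bits: 5006459030442067218 = 0x457A83F67C0BC512; invert → 0xBA857C0983F43AED; add 1 → 0xBA857C0983F43AEE.
Split into bytes (most-significant first): BA 85 7C 09 83 F4 3A EE.
Big-endian stores the most-significant byte at the lowest address.
So the memory order matches the most-significant-first order: BA 85 7C 09 83 F4 3A EE.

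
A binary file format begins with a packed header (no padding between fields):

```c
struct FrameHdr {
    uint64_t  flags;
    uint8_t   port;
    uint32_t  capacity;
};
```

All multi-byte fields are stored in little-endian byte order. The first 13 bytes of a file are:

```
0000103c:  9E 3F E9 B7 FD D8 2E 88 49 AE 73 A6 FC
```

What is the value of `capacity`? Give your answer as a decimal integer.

4238767022

`capacity` follows `flags` (8 B), `port` (1 B), so it starts at offset 8 + 1 = 9 and occupies 4 bytes.
Bytes at offsets 9..12: AE 73 A6 FC.
In little-endian order the low byte comes first in memory.
Reassemble most-significant byte first: FC A6 73 AE → 0xFCA673AE.
0xFCA673AE = 4238767022.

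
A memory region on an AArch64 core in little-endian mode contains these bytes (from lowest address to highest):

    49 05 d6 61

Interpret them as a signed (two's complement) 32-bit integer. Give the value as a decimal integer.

1641416009

Little-endian stores the least-significant byte at the lowest address.
Reassemble most-significant byte first: 61 D6 05 49 → 0x61D60549.
0x61D60549 = 1641416009.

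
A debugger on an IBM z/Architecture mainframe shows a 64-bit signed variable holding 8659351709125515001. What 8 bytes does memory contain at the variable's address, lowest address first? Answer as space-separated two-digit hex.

78 2C 32 80 0F 99 16 F9

8659351709125515001 in hexadecimal, padded to 64 bits, is 0x782C32800F9916F9.
Split into bytes (most-significant first): 78 2C 32 80 0F 99 16 F9.
In big-endian order the high byte comes first in memory.
So the memory order matches the most-significant-first order: 78 2C 32 80 0F 99 16 F9.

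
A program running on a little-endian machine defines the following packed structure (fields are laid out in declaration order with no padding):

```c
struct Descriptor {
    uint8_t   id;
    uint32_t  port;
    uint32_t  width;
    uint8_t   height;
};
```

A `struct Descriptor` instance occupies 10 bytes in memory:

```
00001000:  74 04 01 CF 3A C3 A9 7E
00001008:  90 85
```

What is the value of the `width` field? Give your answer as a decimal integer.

2424220099

`width` follows `id` (1 B), `port` (4 B), so it starts at offset 1 + 4 = 5 and occupies 4 bytes.
Bytes at offsets 5..8: C3 A9 7E 90.
In little-endian order the low byte comes first in memory.
Reassemble most-significant byte first: 90 7E A9 C3 → 0x907EA9C3.
0x907EA9C3 = 2424220099.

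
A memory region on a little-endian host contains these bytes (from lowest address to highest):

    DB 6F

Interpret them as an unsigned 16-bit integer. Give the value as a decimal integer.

Little-endian stores the least-significant byte at the lowest address.
Reassemble most-significant byte first: 6F DB → 0x6FDB.
0x6FDB = 28635.

28635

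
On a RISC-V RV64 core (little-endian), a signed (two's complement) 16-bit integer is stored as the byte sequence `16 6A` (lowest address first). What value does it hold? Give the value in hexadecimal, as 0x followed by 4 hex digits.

0x6A16

Little-endian: lowest address holds the least-significant byte.
Reassemble most-significant byte first: 6A 16 → 0x6A16.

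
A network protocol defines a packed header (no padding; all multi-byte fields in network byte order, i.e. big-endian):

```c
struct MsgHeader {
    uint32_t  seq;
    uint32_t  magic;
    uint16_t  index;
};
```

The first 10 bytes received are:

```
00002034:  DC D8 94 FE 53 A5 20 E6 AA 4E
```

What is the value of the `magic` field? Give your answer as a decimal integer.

1403330790

`magic` follows `seq` (4 bytes), so it starts at byte offset 4 and occupies 4 bytes.
Bytes at offsets 4..7: 53 A5 20 E6.
In big-endian order the high byte comes first in memory.
The bytes are already most-significant first: 0x53A520E6.
0x53A520E6 = 1403330790.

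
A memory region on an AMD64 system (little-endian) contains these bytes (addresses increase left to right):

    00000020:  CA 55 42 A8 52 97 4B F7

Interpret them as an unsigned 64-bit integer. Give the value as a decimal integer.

In little-endian order the low byte comes first in memory.
Reassemble most-significant byte first: F7 4B 97 52 A8 42 55 CA → 0xF74B9752A84255CA.
0xF74B9752A84255CA = 17819502731887531466.

17819502731887531466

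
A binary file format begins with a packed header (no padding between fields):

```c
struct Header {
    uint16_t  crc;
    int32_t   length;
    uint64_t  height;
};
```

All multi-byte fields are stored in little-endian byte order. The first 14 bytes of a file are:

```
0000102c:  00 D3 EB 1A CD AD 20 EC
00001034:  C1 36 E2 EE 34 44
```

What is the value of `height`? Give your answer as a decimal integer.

`height` follows `crc` (2 B), `length` (4 B), so it starts at offset 2 + 4 = 6 and occupies 8 bytes.
Bytes at offsets 6..13: 20 EC C1 36 E2 EE 34 44.
Little-endian: lowest address holds the least-significant byte.
Reassemble most-significant byte first: 44 34 EE E2 36 C1 EC 20 → 0x4434EEE236C1EC20.
0x4434EEE236C1EC20 = 4914815748716751904.

4914815748716751904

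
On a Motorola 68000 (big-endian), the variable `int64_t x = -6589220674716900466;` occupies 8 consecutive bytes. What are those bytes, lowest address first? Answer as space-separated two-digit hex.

Two's complement of -6589220674716900466 in 64 bits: 6589220674716900466 = 0x5B719D4ADF291C72; invert → 0xA48E62B520D6E38D; add 1 → 0xA48E62B520D6E38E.
Split into bytes (most-significant first): A4 8E 62 B5 20 D6 E3 8E.
In big-endian order the high byte comes first in memory.
So the memory order matches the most-significant-first order: A4 8E 62 B5 20 D6 E3 8E.

A4 8E 62 B5 20 D6 E3 8E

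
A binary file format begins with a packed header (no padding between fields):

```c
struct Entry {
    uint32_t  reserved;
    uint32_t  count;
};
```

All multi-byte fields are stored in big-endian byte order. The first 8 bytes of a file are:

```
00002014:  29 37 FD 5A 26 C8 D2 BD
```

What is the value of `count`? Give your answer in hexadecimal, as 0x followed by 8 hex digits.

`count` follows `reserved` (4 bytes), so it starts at byte offset 4 and occupies 4 bytes.
Bytes at offsets 4..7: 26 C8 D2 BD.
Big-endian: lowest address holds the most-significant byte.
The bytes are already most-significant first: 0x26C8D2BD.

0x26C8D2BD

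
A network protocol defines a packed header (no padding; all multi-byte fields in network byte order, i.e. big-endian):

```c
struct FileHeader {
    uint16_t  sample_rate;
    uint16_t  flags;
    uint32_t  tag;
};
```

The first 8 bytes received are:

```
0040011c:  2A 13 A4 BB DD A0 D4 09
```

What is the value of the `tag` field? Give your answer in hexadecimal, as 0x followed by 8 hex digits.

0xDDA0D409

`tag` follows `sample_rate` (2 B), `flags` (2 B), so it starts at offset 2 + 2 = 4 and occupies 4 bytes.
Bytes at offsets 4..7: DD A0 D4 09.
Big-endian stores the most-significant byte at the lowest address.
The bytes are already most-significant first: 0xDDA0D409.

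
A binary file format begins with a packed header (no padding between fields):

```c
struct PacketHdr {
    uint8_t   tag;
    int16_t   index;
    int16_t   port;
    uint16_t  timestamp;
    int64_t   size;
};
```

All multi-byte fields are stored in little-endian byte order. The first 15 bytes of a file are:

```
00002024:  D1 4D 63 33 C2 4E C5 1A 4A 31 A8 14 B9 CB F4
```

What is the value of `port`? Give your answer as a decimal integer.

`port` follows `tag` (1 B), `index` (2 B), so it starts at offset 1 + 2 = 3 and occupies 2 bytes.
Bytes at offsets 3..4: 33 C2.
Little-endian stores the least-significant byte at the lowest address.
Reassemble most-significant byte first: C2 33 → 0xC233.
Top bit is set, so as a signed 16-bit value this is 0xC233 − 2^16 = -15821.

-15821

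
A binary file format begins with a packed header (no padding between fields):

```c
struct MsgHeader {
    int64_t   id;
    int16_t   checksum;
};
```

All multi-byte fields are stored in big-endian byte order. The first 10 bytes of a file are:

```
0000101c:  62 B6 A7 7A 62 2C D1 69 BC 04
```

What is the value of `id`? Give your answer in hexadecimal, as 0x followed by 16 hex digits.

`id` is the first field, at byte offset 0, occupying 8 bytes.
Bytes at offsets 0..7: 62 B6 A7 7A 62 2C D1 69.
Big-endian: lowest address holds the most-significant byte.
The bytes are already most-significant first: 0x62B6A77A622CD169.

0x62B6A77A622CD169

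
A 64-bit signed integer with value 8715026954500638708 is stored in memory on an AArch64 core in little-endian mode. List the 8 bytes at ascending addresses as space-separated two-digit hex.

F4 07 F7 46 D7 FE F1 78

8715026954500638708 in hexadecimal, padded to 64 bits, is 0x78F1FED746F707F4.
Split into bytes (most-significant first): 78 F1 FE D7 46 F7 07 F4.
Little-endian: lowest address holds the least-significant byte.
So at ascending addresses the bytes are F4 07 F7 46 D7 FE F1 78.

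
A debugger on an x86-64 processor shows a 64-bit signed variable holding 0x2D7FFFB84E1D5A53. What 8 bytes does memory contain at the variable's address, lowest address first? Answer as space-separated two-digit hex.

Split into bytes (most-significant first): 2D 7F FF B8 4E 1D 5A 53.
Little-endian: lowest address holds the least-significant byte.
So at ascending addresses the bytes are 53 5A 1D 4E B8 FF 7F 2D.

53 5A 1D 4E B8 FF 7F 2D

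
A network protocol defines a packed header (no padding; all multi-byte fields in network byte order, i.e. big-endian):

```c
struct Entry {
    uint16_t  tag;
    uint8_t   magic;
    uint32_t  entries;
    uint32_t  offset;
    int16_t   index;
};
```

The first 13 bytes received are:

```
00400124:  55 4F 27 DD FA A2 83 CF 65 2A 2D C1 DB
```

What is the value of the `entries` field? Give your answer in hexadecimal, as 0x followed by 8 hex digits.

0xDDFAA283

`entries` follows `tag` (2 B), `magic` (1 B), so it starts at offset 2 + 1 = 3 and occupies 4 bytes.
Bytes at offsets 3..6: DD FA A2 83.
Big-endian stores the most-significant byte at the lowest address.
The bytes are already most-significant first: 0xDDFAA283.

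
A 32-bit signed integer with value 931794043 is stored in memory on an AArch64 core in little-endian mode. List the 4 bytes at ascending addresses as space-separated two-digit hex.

7B 0C 8A 37

931794043 in hexadecimal, padded to 32 bits, is 0x378A0C7B.
Split into bytes (most-significant first): 37 8A 0C 7B.
In little-endian order the low byte comes first in memory.
So at ascending addresses the bytes are 7B 0C 8A 37.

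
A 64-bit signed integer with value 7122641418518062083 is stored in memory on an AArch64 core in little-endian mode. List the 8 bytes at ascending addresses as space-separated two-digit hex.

7122641418518062083 in hexadecimal, padded to 64 bits, is 0x62D8B4A1FD40E403.
Split into bytes (most-significant first): 62 D8 B4 A1 FD 40 E4 03.
Little-endian stores the least-significant byte at the lowest address.
So at ascending addresses the bytes are 03 E4 40 FD A1 B4 D8 62.

03 E4 40 FD A1 B4 D8 62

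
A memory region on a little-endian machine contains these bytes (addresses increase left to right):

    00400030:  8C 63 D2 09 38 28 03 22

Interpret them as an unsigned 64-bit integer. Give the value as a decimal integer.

2450846843367744396

In little-endian order the low byte comes first in memory.
Reassemble most-significant byte first: 22 03 28 38 09 D2 63 8C → 0x2203283809D2638C.
0x2203283809D2638C = 2450846843367744396.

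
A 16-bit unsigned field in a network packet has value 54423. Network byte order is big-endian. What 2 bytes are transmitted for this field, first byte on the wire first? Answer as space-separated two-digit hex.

D4 97

54423 in hexadecimal, padded to 16 bits, is 0xD497.
Split into bytes (most-significant first): D4 97.
Big-endian stores the most-significant byte at the lowest address.
So the memory order matches the most-significant-first order: D4 97.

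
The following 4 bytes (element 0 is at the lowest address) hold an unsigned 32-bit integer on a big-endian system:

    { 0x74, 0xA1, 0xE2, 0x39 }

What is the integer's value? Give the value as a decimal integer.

1956766265

Big-endian stores the most-significant byte at the lowest address.
The bytes are already most-significant first: 0x74A1E239.
0x74A1E239 = 1956766265.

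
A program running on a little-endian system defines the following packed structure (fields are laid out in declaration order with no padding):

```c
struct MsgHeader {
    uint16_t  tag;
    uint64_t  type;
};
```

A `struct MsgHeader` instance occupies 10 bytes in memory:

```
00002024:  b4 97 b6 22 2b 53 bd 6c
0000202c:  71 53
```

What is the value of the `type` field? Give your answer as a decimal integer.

6012706537916277430

`type` follows `tag` (2 bytes), so it starts at byte offset 2 and occupies 8 bytes.
Bytes at offsets 2..9: B6 22 2B 53 BD 6C 71 53.
In little-endian order the low byte comes first in memory.
Reassemble most-significant byte first: 53 71 6C BD 53 2B 22 B6 → 0x53716CBD532B22B6.
0x53716CBD532B22B6 = 6012706537916277430.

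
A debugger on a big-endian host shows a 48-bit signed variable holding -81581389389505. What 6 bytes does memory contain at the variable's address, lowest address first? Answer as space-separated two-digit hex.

Two's complement of -81581389389505 in 48 bits: 81581389389505 = 0x4A32A5BC1EC1; invert → 0xB5CD5A43E13E; add 1 → 0xB5CD5A43E13F.
Split into bytes (most-significant first): B5 CD 5A 43 E1 3F.
In big-endian order the high byte comes first in memory.
So the memory order matches the most-significant-first order: B5 CD 5A 43 E1 3F.

B5 CD 5A 43 E1 3F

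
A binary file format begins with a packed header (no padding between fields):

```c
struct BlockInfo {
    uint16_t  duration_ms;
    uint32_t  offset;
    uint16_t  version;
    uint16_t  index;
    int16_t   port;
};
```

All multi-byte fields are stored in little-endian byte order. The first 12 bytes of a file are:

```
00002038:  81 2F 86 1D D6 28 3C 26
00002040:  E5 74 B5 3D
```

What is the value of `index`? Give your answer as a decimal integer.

29925

`index` follows `duration_ms` (2 B), `offset` (4 B), `version` (2 B), so it starts at offset 2 + 4 + 2 = 8 and occupies 2 bytes.
Bytes at offsets 8..9: E5 74.
Little-endian: lowest address holds the least-significant byte.
Reassemble most-significant byte first: 74 E5 → 0x74E5.
0x74E5 = 29925.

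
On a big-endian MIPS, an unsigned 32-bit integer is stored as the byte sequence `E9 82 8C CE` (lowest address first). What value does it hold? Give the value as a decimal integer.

Big-endian stores the most-significant byte at the lowest address.
The bytes are already most-significant first: 0xE9828CCE.
0xE9828CCE = 3917647054.

3917647054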